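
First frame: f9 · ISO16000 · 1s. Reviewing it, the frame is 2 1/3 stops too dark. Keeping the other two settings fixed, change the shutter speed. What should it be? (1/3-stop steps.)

Underexposed by 2 1/3 stops → need 2 1/3 stops brighter.
Shutter speed: 1 → 1.3 → 1.6 → 2 → 2.5 → 3.2 → 4 → 5.

5 s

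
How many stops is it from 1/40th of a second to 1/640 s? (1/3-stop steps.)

1/40 → 1/50 → 1/60 → 1/80 → 1/100 → 1/125 → 1/160 → 1/200 → 1/250 → 1/320 → 1/400 → 1/500 → 1/640 — count the steps: 12 third-stops = 4 stops.

4 stops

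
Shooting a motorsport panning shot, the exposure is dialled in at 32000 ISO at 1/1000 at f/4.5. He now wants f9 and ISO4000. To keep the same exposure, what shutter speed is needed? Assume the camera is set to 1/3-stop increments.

Aperture: f/4.5 → f/5 → f/5.6 → f/6.3 → f/7.1 → f/8 → f/9 — 2 stops smaller aperture (darker).
ISO: 32000 → 25600 → 20000 → 16000 → 12800 → 10000 → 8000 → 6400 → 5000 → 4000 — 3 stops lower (darker).
Net change so far: 5 stops darker. Offset with the shutter speed: 1/1000 → 1/800 → 1/640 → 1/500 → 1/400 → 1/320 → 1/250 → 1/200 → 1/160 → 1/125 → 1/100 → 1/80 → 1/60 → 1/50 → 1/40 → 1/30.

1/30s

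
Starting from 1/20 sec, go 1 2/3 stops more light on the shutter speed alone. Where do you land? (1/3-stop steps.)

Shutter speed: 1/20 → 1/15 → 1/13 → 1/10 → 1/8 → 1/6 — 1 2/3 stops slower (brighter).

1/6s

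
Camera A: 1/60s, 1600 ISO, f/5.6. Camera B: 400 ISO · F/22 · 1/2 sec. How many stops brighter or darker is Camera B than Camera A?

1 stop darker

Aperture: f/5.6 → f/8 → f/11 → f/16 → f/22 — 4 stops smaller aperture (darker).
Shutter speed: 1/60 → 1/30 → 1/15 → 1/8 → 1/4 → 1/2 — 5 stops longer (brighter).
ISO: 1600 → 800 → 400 — 2 stops dropped (darker).
Net: −4 +5 −2 = −1 stop.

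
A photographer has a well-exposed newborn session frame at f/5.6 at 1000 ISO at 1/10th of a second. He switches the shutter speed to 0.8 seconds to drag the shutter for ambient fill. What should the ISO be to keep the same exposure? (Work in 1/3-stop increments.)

Shutter speed: 1/10 → 1/8 → 1/6 → 1/5 → 1/4 → 0.3 → 0.4 → 0.5 → 0.6 → 0.8 — 3 stops slower (brighter).
Need 3 stops darker from the ISO: 1000 → 800 → 640 → 500 → 400 → 320 → 250 → 200 → 160 → 125.

ISO 125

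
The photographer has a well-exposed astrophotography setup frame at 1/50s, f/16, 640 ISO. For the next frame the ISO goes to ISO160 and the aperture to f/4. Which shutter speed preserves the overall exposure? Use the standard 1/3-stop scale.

1/200s

ISO: 640 → 500 → 400 → 320 → 250 → 200 → 160 — 2 stops dropped (darker).
Aperture: f/16 → f/14 → f/13 → f/11 → f/10 → f/9 → f/8 → f/7.1 → f/6.3 → f/5.6 → f/5 → f/4.5 → f/4 — 4 stops opened up (brighter).
Net change so far: 2 stops brighter. Offset with the shutter speed: 1/50 → 1/60 → 1/80 → 1/100 → 1/125 → 1/160 → 1/200.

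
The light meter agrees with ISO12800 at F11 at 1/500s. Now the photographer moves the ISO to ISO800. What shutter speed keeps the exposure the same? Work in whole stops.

ISO: 12800 → 6400 → 3200 → 1600 → 800 — 4 stops dropped (darker).
Need 4 stops brighter from the shutter speed: 1/500 → 1/250 → 1/125 → 1/60 → 1/30.

1/30s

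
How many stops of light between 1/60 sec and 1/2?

1/60 → 1/30 → 1/15 → 1/8 → 1/4 → 1/2 — count the steps: 5 stops.

5 stops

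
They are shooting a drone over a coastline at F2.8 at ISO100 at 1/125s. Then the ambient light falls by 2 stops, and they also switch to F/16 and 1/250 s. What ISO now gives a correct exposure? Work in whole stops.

ISO 25600

Scene light: 2 stops darker.
Aperture: f/2.8 → f/4 → f/5.6 → f/8 → f/11 → f/16 — 5 stops smaller aperture (darker).
Shutter speed: 1/125 → 1/250 — 1 stop faster (darker).
Net so far: 8 stops darker. ISO: 100 → 200 → 400 → 800 → 1600 → 3200 → 6400 → 12800 → 25600.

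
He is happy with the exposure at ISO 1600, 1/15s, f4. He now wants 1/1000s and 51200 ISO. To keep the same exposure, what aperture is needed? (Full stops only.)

f/2.8

Shutter speed: 1/15 → 1/30 → 1/60 → 1/125 → 1/250 → 1/500 → 1/1000 — 6 stops faster (darker).
ISO: 1600 → 3200 → 6400 → 12800 → 25600 → 51200 — 5 stops higher (brighter).
Net change so far: 1 stop darker. Offset with the aperture: f/4 → f/2.8.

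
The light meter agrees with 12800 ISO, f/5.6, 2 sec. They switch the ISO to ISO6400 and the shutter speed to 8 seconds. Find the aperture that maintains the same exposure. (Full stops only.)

ISO: 12800 → 6400 — 1 stop lower (darker).
Shutter speed: 2 → 4 → 8 — 2 stops slower (brighter).
Net change so far: 1 stop brighter. Offset with the aperture: f/5.6 → f/8.

f/8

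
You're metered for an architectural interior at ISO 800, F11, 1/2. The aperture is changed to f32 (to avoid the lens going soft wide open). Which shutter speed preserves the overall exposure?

Aperture: f/11 → f/16 → f/22 → f/32 — 3 stops smaller aperture (darker).
Need 3 stops brighter from the shutter speed: 1/2 → 1 → 2 → 4.

4 s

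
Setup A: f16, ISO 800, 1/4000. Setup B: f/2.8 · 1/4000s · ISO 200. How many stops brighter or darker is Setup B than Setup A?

3 stops brighter

Aperture: f/16 → f/11 → f/8 → f/5.6 → f/4 → f/2.8 — 5 stops larger aperture (brighter).
Shutter speed: unchanged.
ISO: 800 → 400 → 200 — 2 stops lower (darker).
Net: +5 −2 = +3 stops.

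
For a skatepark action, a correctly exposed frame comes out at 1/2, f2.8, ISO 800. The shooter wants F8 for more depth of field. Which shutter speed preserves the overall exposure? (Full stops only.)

Aperture: f/2.8 → f/4 → f/5.6 → f/8 — 3 stops smaller aperture (darker).
Need 3 stops brighter from the shutter speed: 1/2 → 1 → 2 → 4.

4 s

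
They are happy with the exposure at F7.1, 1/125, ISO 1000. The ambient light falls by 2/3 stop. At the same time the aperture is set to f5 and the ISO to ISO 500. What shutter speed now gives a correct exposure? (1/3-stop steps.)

Scene light: 2/3 stop darker.
Aperture: f/7.1 → f/6.3 → f/5.6 → f/5 — 1 stop wider (brighter).
ISO: 1000 → 800 → 640 → 500 — 1 stop dropped (darker).
Net so far: 2/3 stop darker. Shutter speed: 1/125 → 1/100 → 1/80.

1/80s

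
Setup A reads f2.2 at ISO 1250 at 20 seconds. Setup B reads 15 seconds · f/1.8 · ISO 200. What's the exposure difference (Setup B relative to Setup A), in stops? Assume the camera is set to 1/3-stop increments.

Aperture: f/2.2 → f/2 → f/1.8 — 2/3 stop larger aperture (brighter).
Shutter speed: 20 → 15 — 1/3 stop faster (darker).
ISO: 1250 → 1000 → 800 → 640 → 500 → 400 → 320 → 250 → 200 — 2 2/3 stops dropped (darker).
Net: +2/3 −1/3 −2 2/3 = −2 1/3 stops.

2 1/3 stops darker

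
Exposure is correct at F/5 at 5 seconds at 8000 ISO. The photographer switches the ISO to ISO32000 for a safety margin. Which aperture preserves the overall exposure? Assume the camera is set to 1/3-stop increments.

f/10

ISO: 8000 → 10000 → 12800 → 16000 → 20000 → 25600 → 32000 — 2 stops raised (brighter).
Need 2 stops darker from the aperture: f/5 → f/5.6 → f/6.3 → f/7.1 → f/8 → f/9 → f/10.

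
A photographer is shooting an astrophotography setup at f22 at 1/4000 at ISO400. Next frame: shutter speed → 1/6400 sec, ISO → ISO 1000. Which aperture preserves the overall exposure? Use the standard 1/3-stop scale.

f/29

Shutter speed: 1/4000 → 1/5000 → 1/6400 — 2/3 stop faster (darker).
ISO: 400 → 500 → 640 → 800 → 1000 — 1 1/3 stops raised (brighter).
Net change so far: 2/3 stop brighter. Offset with the aperture: f/22 → f/25 → f/29.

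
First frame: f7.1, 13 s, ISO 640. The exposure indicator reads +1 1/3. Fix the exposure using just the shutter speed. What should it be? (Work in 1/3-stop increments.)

Overexposed by 1 1/3 stops → need 1 1/3 stops darker.
Shutter speed: 13 → 10 → 8 → 6 → 5.

5 s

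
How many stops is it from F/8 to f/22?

f/8 → f/11 → f/16 → f/22 — count the steps: 3 stops.

3 stops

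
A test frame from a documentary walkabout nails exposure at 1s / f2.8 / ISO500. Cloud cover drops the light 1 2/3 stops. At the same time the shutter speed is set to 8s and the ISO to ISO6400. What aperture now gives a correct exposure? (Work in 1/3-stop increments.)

f/16

Scene light: 1 2/3 stops darker.
Shutter speed: 1 → 1.3 → 1.6 → 2 → 2.5 → 3.2 → 4 → 5 → 6 → 8 — 3 stops slower (brighter).
ISO: 500 → 640 → 800 → 1000 → 1250 → 1600 → 2000 → 2500 → 3200 → 4000 → 5000 → 6400 — 3 2/3 stops higher (brighter).
Net so far: 5 stops brighter. Aperture: f/2.8 → f/3.2 → f/3.5 → f/4 → f/4.5 → f/5 → f/5.6 → f/6.3 → f/7.1 → f/8 → f/9 → f/10 → f/11 → f/13 → f/14 → f/16.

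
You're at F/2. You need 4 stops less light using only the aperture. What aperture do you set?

Aperture: f/2 → f/2.8 → f/4 → f/5.6 → f/8 — 4 stops smaller aperture (darker).

f/8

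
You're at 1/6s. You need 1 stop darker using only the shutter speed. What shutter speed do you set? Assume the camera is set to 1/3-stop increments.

Shutter speed: 1/6 → 1/8 → 1/10 → 1/13 — 1 stop faster (darker).

1/13s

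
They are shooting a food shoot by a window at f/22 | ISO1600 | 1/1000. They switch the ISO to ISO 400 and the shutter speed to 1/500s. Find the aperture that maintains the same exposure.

ISO: 1600 → 800 → 400 — 2 stops dropped (darker).
Shutter speed: 1/1000 → 1/500 — 1 stop longer (brighter).
Net change so far: 1 stop darker. Offset with the aperture: f/22 → f/16.

f/16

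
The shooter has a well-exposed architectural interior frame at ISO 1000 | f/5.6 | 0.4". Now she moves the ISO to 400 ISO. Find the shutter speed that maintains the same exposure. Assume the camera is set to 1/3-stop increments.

1 s

ISO: 1000 → 800 → 640 → 500 → 400 — 1 1/3 stops dropped (darker).
Need 1 1/3 stops brighter from the shutter speed: 0.4 → 0.5 → 0.6 → 0.8 → 1.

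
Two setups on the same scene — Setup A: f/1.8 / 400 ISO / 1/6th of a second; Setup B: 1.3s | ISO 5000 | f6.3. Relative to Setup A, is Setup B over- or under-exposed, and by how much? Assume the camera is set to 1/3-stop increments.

3 stops brighter

Aperture: f/1.8 → f/2 → f/2.2 → f/2.5 → f/2.8 → f/3.2 → f/3.5 → f/4 → f/4.5 → f/5 → f/5.6 → f/6.3 — 3 2/3 stops narrower (darker).
Shutter speed: 1/6 → 1/5 → 1/4 → 0.3 → 0.4 → 0.5 → 0.6 → 0.8 → 1 → 1.3 — 3 stops longer (brighter).
ISO: 400 → 500 → 640 → 800 → 1000 → 1250 → 1600 → 2000 → 2500 → 3200 → 4000 → 5000 — 3 2/3 stops higher (brighter).
Net: −3 2/3 +3 +3 2/3 = +3 stops.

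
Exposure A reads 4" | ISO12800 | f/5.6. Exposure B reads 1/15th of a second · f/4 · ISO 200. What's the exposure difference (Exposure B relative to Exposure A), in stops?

Aperture: f/5.6 → f/4 — 1 stop wider (brighter).
Shutter speed: 4 → 2 → 1 → 1/2 → 1/4 → 1/8 → 1/15 — 6 stops shorter (darker).
ISO: 12800 → 6400 → 3200 → 1600 → 800 → 400 → 200 — 6 stops lower (darker).
Net: +1 −6 −6 = −11 stops.

11 stops darker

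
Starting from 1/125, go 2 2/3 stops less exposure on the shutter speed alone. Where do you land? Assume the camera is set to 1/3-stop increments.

Shutter speed: 1/125 → 1/160 → 1/200 → 1/250 → 1/320 → 1/400 → 1/500 → 1/640 → 1/800 — 2 2/3 stops faster (darker).

1/800s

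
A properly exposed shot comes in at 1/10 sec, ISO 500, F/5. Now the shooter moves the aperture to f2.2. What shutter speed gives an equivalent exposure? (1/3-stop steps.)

Aperture: f/5 → f/4.5 → f/4 → f/3.5 → f/3.2 → f/2.8 → f/2.5 → f/2.2 — 2 1/3 stops opened up (brighter).
Need 2 1/3 stops darker from the shutter speed: 1/10 → 1/13 → 1/15 → 1/20 → 1/25 → 1/30 → 1/40 → 1/50.

1/50s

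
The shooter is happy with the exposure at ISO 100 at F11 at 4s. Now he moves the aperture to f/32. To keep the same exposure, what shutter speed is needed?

30 s

Aperture: f/11 → f/16 → f/22 → f/32 — 3 stops narrower (darker).
Need 3 stops brighter from the shutter speed: 4 → 8 → 15 → 30.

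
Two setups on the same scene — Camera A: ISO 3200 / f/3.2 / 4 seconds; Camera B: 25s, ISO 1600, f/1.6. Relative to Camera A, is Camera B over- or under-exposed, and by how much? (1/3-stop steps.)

3 2/3 stops brighter

Aperture: f/3.2 → f/2.8 → f/2.5 → f/2.2 → f/2 → f/1.8 → f/1.6 — 2 stops opened up (brighter).
Shutter speed: 4 → 5 → 6 → 8 → 10 → 13 → 15 → 20 → 25 — 2 2/3 stops longer (brighter).
ISO: 3200 → 2500 → 2000 → 1600 — 1 stop lower (darker).
Net: +2 +2 2/3 −1 = +3 2/3 stops.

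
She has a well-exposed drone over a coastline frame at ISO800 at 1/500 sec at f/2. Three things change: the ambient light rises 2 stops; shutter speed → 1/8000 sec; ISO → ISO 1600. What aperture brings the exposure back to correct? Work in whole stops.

f/1.4

Scene light: 2 stops brighter.
Shutter speed: 1/500 → 1/1000 → 1/2000 → 1/4000 → 1/8000 — 4 stops shorter (darker).
ISO: 800 → 1600 — 1 stop raised (brighter).
Net so far: 1 stop darker. Aperture: f/2 → f/1.4.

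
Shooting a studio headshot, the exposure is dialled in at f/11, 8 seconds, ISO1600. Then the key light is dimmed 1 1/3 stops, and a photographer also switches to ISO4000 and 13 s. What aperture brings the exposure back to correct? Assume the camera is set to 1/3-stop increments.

Scene light: 1 1/3 stops darker.
ISO: 1600 → 2000 → 2500 → 3200 → 4000 — 1 1/3 stops raised (brighter).
Shutter speed: 8 → 10 → 13 — 2/3 stop slower (brighter).
Net so far: 2/3 stop brighter. Aperture: f/11 → f/13 → f/14.

f/14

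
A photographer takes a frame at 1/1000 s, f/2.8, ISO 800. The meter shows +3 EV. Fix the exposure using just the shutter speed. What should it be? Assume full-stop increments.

1/8000s

Overexposed by 3 stops → need 3 stops darker.
Shutter speed: 1/1000 → 1/2000 → 1/4000 → 1/8000.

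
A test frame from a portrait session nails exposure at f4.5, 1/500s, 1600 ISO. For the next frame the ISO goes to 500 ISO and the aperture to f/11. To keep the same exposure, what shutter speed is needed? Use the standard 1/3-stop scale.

1/25s

ISO: 1600 → 1250 → 1000 → 800 → 640 → 500 — 1 2/3 stops dropped (darker).
Aperture: f/4.5 → f/5 → f/5.6 → f/6.3 → f/7.1 → f/8 → f/9 → f/10 → f/11 — 2 2/3 stops narrower (darker).
Net change so far: 4 1/3 stops darker. Offset with the shutter speed: 1/500 → 1/400 → 1/320 → 1/250 → 1/200 → 1/160 → 1/125 → 1/100 → 1/80 → 1/60 → 1/50 → 1/40 → 1/30 → 1/25.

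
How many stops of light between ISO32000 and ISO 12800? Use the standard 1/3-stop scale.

1 1/3 stops

32000 → 25600 → 20000 → 16000 → 12800 — count the steps: 4 third-stops = 1 1/3 stops.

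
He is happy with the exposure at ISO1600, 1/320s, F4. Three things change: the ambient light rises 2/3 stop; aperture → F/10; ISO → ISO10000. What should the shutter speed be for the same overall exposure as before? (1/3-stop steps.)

1/500s

Scene light: 2/3 stop brighter.
Aperture: f/4 → f/4.5 → f/5 → f/5.6 → f/6.3 → f/7.1 → f/8 → f/9 → f/10 — 2 2/3 stops smaller aperture (darker).
ISO: 1600 → 2000 → 2500 → 3200 → 4000 → 5000 → 6400 → 8000 → 10000 — 2 2/3 stops raised (brighter).
Net so far: 2/3 stop brighter. Shutter speed: 1/320 → 1/400 → 1/500.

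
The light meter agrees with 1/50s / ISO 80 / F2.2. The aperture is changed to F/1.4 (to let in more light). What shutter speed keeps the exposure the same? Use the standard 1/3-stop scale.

Aperture: f/2.2 → f/2 → f/1.8 → f/1.6 → f/1.4 — 1 1/3 stops wider (brighter).
Need 1 1/3 stops darker from the shutter speed: 1/50 → 1/60 → 1/80 → 1/100 → 1/125.

1/125s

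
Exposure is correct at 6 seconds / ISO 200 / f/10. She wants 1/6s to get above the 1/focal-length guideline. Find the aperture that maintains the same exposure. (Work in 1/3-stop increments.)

f/1.6

Shutter speed: 6 → 5 → 4 → 3.2 → 2.5 → 2 → 1.6 → 1.3 → 1 → 0.8 → 0.6 → 0.5 → 0.4 → 0.3 → 1/4 → 1/5 → 1/6 — 5 1/3 stops faster (darker).
Need 5 1/3 stops brighter from the aperture: f/10 → f/9 → f/8 → f/7.1 → f/6.3 → f/5.6 → f/5 → f/4.5 → f/4 → f/3.5 → f/3.2 → f/2.8 → f/2.5 → f/2.2 → f/2 → f/1.8 → f/1.6.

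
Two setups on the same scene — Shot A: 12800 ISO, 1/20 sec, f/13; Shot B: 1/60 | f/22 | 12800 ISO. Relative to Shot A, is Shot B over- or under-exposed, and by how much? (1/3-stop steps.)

Aperture: f/13 → f/14 → f/16 → f/18 → f/20 → f/22 — 1 2/3 stops smaller aperture (darker).
Shutter speed: 1/20 → 1/25 → 1/30 → 1/40 → 1/50 → 1/60 — 1 2/3 stops faster (darker).
ISO: unchanged.
Net: −1 2/3 −1 2/3 = −3 1/3 stops.

3 1/3 stops darker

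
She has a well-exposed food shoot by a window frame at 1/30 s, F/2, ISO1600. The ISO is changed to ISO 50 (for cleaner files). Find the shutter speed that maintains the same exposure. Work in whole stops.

ISO: 1600 → 800 → 400 → 200 → 100 → 50 — 5 stops lower (darker).
Need 5 stops brighter from the shutter speed: 1/30 → 1/15 → 1/8 → 1/4 → 1/2 → 1.

1 s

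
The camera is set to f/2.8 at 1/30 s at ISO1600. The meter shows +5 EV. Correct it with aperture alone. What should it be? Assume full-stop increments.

Overexposed by 5 stops → need 5 stops darker.
Aperture: f/2.8 → f/4 → f/5.6 → f/8 → f/11 → f/16.

f/16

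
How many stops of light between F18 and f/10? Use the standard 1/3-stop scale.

f/18 → f/16 → f/14 → f/13 → f/11 → f/10 — count the steps: 5 third-stops = 1 2/3 stops.

1 2/3 stops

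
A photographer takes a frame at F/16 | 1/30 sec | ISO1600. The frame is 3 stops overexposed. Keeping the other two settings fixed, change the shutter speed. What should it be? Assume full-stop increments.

Overexposed by 3 stops → need 3 stops darker.
Shutter speed: 1/30 → 1/60 → 1/125 → 1/250.

1/250s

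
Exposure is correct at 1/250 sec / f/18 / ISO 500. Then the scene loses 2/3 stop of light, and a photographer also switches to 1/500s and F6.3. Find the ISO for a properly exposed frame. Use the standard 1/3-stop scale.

ISO 200

Scene light: 2/3 stop darker.
Shutter speed: 1/250 → 1/320 → 1/400 → 1/500 — 1 stop shorter (darker).
Aperture: f/18 → f/16 → f/14 → f/13 → f/11 → f/10 → f/9 → f/8 → f/7.1 → f/6.3 — 3 stops opened up (brighter).
Net so far: 1 1/3 stops brighter. ISO: 500 → 400 → 320 → 250 → 200.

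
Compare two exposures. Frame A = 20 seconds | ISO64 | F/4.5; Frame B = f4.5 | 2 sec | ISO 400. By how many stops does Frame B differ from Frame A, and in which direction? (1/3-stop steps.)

2/3 stop darker

Aperture: unchanged.
Shutter speed: 20 → 15 → 13 → 10 → 8 → 6 → 5 → 4 → 3.2 → 2.5 → 2 — 3 1/3 stops shorter (darker).
ISO: 64 → 80 → 100 → 125 → 160 → 200 → 250 → 320 → 400 — 2 2/3 stops higher (brighter).
Net: −3 1/3 +2 2/3 = −2/3 stops.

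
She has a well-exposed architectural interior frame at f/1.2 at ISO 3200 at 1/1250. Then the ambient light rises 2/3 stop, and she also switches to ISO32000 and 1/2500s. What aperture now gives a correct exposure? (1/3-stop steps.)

Scene light: 2/3 stop brighter.
ISO: 3200 → 4000 → 5000 → 6400 → 8000 → 10000 → 12800 → 16000 → 20000 → 25600 → 32000 — 3 1/3 stops higher (brighter).
Shutter speed: 1/1250 → 1/1600 → 1/2000 → 1/2500 — 1 stop shorter (darker).
Net so far: 3 stops brighter. Aperture: f/1.2 → f/1.4 → f/1.6 → f/1.8 → f/2 → f/2.2 → f/2.5 → f/2.8 → f/3.2 → f/3.5.

f/3.5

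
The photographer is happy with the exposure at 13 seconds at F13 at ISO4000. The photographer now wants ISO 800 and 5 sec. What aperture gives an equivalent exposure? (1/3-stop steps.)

f/3.5

ISO: 4000 → 3200 → 2500 → 2000 → 1600 → 1250 → 1000 → 800 — 2 1/3 stops dropped (darker).
Shutter speed: 13 → 10 → 8 → 6 → 5 — 1 1/3 stops faster (darker).
Net change so far: 3 2/3 stops darker. Offset with the aperture: f/13 → f/11 → f/10 → f/9 → f/8 → f/7.1 → f/6.3 → f/5.6 → f/5 → f/4.5 → f/4 → f/3.5.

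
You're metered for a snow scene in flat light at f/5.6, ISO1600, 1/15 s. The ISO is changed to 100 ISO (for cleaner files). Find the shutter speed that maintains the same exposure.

1 s

ISO: 1600 → 800 → 400 → 200 → 100 — 4 stops dropped (darker).
Need 4 stops brighter from the shutter speed: 1/15 → 1/8 → 1/4 → 1/2 → 1.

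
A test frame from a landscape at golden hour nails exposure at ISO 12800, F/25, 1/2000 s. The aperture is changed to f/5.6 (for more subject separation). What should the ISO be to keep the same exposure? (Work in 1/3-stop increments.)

ISO 640

Aperture: f/25 → f/22 → f/20 → f/18 → f/16 → f/14 → f/13 → f/11 → f/10 → f/9 → f/8 → f/7.1 → f/6.3 → f/5.6 — 4 1/3 stops opened up (brighter).
Need 4 1/3 stops darker from the ISO: 12800 → 10000 → 8000 → 6400 → 5000 → 4000 → 3200 → 2500 → 2000 → 1600 → 1250 → 1000 → 800 → 640.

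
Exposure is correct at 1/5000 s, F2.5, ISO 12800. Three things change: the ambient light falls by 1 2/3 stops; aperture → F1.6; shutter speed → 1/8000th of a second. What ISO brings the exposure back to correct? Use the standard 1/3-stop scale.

Scene light: 1 2/3 stops darker.
Aperture: f/2.5 → f/2.2 → f/2 → f/1.8 → f/1.6 — 1 1/3 stops opened up (brighter).
Shutter speed: 1/5000 → 1/6400 → 1/8000 — 2/3 stop faster (darker).
Net so far: 1 stop darker. ISO: 12800 → 16000 → 20000 → 25600.

ISO 25600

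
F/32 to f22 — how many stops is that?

1 stop

f/32 → f/22 — count the steps: 1 stop.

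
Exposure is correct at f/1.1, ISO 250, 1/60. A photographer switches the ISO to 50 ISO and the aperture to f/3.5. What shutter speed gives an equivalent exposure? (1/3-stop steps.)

ISO: 250 → 200 → 160 → 125 → 100 → 80 → 64 → 50 — 2 1/3 stops lower (darker).
Aperture: f/1.1 → f/1.2 → f/1.4 → f/1.6 → f/1.8 → f/2 → f/2.2 → f/2.5 → f/2.8 → f/3.2 → f/3.5 — 3 1/3 stops stopped down (darker).
Net change so far: 5 2/3 stops darker. Offset with the shutter speed: 1/60 → 1/50 → 1/40 → 1/30 → 1/25 → 1/20 → 1/15 → 1/13 → 1/10 → 1/8 → 1/6 → 1/5 → 1/4 → 0.3 → 0.4 → 0.5 → 0.6 → 0.8.

0.8 s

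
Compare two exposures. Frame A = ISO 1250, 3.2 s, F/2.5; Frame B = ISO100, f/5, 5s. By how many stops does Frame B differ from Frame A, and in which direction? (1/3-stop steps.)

Aperture: f/2.5 → f/2.8 → f/3.2 → f/3.5 → f/4 → f/4.5 → f/5 — 2 stops narrower (darker).
Shutter speed: 3.2 → 4 → 5 — 2/3 stop longer (brighter).
ISO: 1250 → 1000 → 800 → 640 → 500 → 400 → 320 → 250 → 200 → 160 → 125 → 100 — 3 2/3 stops lower (darker).
Net: −2 +2/3 −3 2/3 = −5 stops.

5 stops darker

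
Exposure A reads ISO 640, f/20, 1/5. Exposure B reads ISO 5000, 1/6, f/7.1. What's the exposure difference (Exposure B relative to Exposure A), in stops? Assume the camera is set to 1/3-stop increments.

Aperture: f/20 → f/18 → f/16 → f/14 → f/13 → f/11 → f/10 → f/9 → f/8 → f/7.1 — 3 stops wider (brighter).
Shutter speed: 1/5 → 1/6 — 1/3 stop shorter (darker).
ISO: 640 → 800 → 1000 → 1250 → 1600 → 2000 → 2500 → 3200 → 4000 → 5000 — 3 stops higher (brighter).
Net: +3 −1/3 +3 = +5 2/3 stops.

5 2/3 stops brighter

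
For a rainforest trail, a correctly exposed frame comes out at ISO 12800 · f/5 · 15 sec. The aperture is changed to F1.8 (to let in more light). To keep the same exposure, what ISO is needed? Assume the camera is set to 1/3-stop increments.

ISO 1600

Aperture: f/5 → f/4.5 → f/4 → f/3.5 → f/3.2 → f/2.8 → f/2.5 → f/2.2 → f/2 → f/1.8 — 3 stops larger aperture (brighter).
Need 3 stops darker from the ISO: 12800 → 10000 → 8000 → 6400 → 5000 → 4000 → 3200 → 2500 → 2000 → 1600.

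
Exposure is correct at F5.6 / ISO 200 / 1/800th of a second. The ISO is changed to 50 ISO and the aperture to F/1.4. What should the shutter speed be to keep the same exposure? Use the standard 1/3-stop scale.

ISO: 200 → 160 → 125 → 100 → 80 → 64 → 50 — 2 stops lower (darker).
Aperture: f/5.6 → f/5 → f/4.5 → f/4 → f/3.5 → f/3.2 → f/2.8 → f/2.5 → f/2.2 → f/2 → f/1.8 → f/1.6 → f/1.4 — 4 stops opened up (brighter).
Net change so far: 2 stops brighter. Offset with the shutter speed: 1/800 → 1/1000 → 1/1250 → 1/1600 → 1/2000 → 1/2500 → 1/3200.

1/3200s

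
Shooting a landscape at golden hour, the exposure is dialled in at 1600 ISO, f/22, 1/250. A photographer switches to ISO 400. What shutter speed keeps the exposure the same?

1/60s

ISO: 1600 → 800 → 400 — 2 stops lower (darker).
Need 2 stops brighter from the shutter speed: 1/250 → 1/125 → 1/60.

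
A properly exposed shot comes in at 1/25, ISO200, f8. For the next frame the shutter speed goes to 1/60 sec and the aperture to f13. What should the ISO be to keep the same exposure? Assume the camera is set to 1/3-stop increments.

ISO 1250

Shutter speed: 1/25 → 1/30 → 1/40 → 1/50 → 1/60 — 1 1/3 stops faster (darker).
Aperture: f/8 → f/9 → f/10 → f/11 → f/13 — 1 1/3 stops smaller aperture (darker).
Net change so far: 2 2/3 stops darker. Offset with the ISO: 200 → 250 → 320 → 400 → 500 → 640 → 800 → 1000 → 1250.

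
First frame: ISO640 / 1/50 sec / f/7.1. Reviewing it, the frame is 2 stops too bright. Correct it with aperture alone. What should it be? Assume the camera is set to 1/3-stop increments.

f/14

Overexposed by 2 stops → need 2 stops darker.
Aperture: f/7.1 → f/8 → f/9 → f/10 → f/11 → f/13 → f/14.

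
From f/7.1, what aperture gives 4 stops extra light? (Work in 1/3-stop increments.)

f/1.8

Aperture: f/7.1 → f/6.3 → f/5.6 → f/5 → f/4.5 → f/4 → f/3.5 → f/3.2 → f/2.8 → f/2.5 → f/2.2 → f/2 → f/1.8 — 4 stops opened up (brighter).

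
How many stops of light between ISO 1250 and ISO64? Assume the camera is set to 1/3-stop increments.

1250 → 1000 → 800 → 640 → 500 → 400 → 320 → 250 → 200 → 160 → 125 → 100 → 80 → 64 — count the steps: 13 third-stops = 4 1/3 stops.

4 1/3 stops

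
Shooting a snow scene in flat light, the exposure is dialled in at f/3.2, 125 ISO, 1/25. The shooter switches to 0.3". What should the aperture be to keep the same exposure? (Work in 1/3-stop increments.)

Shutter speed: 1/25 → 1/20 → 1/15 → 1/13 → 1/10 → 1/8 → 1/6 → 1/5 → 1/4 → 0.3 — 3 stops longer (brighter).
Need 3 stops darker from the aperture: f/3.2 → f/3.5 → f/4 → f/4.5 → f/5 → f/5.6 → f/6.3 → f/7.1 → f/8 → f/9.

f/9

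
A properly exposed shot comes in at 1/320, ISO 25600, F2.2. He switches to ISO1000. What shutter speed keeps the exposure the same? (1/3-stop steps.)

ISO: 25600 → 20000 → 16000 → 12800 → 10000 → 8000 → 6400 → 5000 → 4000 → 3200 → 2500 → 2000 → 1600 → 1250 → 1000 — 4 2/3 stops lower (darker).
Need 4 2/3 stops brighter from the shutter speed: 1/320 → 1/250 → 1/200 → 1/160 → 1/125 → 1/100 → 1/80 → 1/60 → 1/50 → 1/40 → 1/30 → 1/25 → 1/20 → 1/15 → 1/13.

1/13s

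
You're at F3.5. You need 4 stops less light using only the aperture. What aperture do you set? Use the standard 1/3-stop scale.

Aperture: f/3.5 → f/4 → f/4.5 → f/5 → f/5.6 → f/6.3 → f/7.1 → f/8 → f/9 → f/10 → f/11 → f/13 → f/14 — 4 stops smaller aperture (darker).

f/14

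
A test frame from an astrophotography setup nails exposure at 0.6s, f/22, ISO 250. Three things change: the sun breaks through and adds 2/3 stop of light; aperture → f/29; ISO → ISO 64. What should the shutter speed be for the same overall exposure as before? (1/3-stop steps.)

Scene light: 2/3 stop brighter.
Aperture: f/22 → f/25 → f/29 — 2/3 stop smaller aperture (darker).
ISO: 250 → 200 → 160 → 125 → 100 → 80 → 64 — 2 stops dropped (darker).
Net so far: 2 stops darker. Shutter speed: 0.6 → 0.8 → 1 → 1.3 → 1.6 → 2 → 2.5.

2.5 s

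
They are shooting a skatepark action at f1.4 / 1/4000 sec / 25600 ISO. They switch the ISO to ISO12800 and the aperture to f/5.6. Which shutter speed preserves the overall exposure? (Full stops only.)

1/125s

ISO: 25600 → 12800 — 1 stop dropped (darker).
Aperture: f/1.4 → f/2 → f/2.8 → f/4 → f/5.6 — 4 stops narrower (darker).
Net change so far: 5 stops darker. Offset with the shutter speed: 1/4000 → 1/2000 → 1/1000 → 1/500 → 1/250 → 1/125.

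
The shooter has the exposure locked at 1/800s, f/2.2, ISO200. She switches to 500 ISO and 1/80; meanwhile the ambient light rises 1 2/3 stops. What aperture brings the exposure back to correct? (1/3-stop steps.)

f/20

Scene light: 1 2/3 stops brighter.
ISO: 200 → 250 → 320 → 400 → 500 — 1 1/3 stops higher (brighter).
Shutter speed: 1/800 → 1/640 → 1/500 → 1/400 → 1/320 → 1/250 → 1/200 → 1/160 → 1/125 → 1/100 → 1/80 — 3 1/3 stops slower (brighter).
Net so far: 6 1/3 stops brighter. Aperture: f/2.2 → f/2.5 → f/2.8 → f/3.2 → f/3.5 → f/4 → f/4.5 → f/5 → f/5.6 → f/6.3 → f/7.1 → f/8 → f/9 → f/10 → f/11 → f/13 → f/14 → f/16 → f/18 → f/20.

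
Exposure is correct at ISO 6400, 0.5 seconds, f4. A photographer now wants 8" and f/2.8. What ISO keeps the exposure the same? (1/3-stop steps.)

ISO 200

Shutter speed: 0.5 → 0.6 → 0.8 → 1 → 1.3 → 1.6 → 2 → 2.5 → 3.2 → 4 → 5 → 6 → 8 — 4 stops slower (brighter).
Aperture: f/4 → f/3.5 → f/3.2 → f/2.8 — 1 stop wider (brighter).
Net change so far: 5 stops brighter. Offset with the ISO: 6400 → 5000 → 4000 → 3200 → 2500 → 2000 → 1600 → 1250 → 1000 → 800 → 640 → 500 → 400 → 320 → 250 → 200.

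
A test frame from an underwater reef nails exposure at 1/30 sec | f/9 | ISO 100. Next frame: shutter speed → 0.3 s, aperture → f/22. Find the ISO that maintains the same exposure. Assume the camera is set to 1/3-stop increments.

Shutter speed: 1/30 → 1/25 → 1/20 → 1/15 → 1/13 → 1/10 → 1/8 → 1/6 → 1/5 → 1/4 → 0.3 — 3 1/3 stops slower (brighter).
Aperture: f/9 → f/10 → f/11 → f/13 → f/14 → f/16 → f/18 → f/20 → f/22 — 2 2/3 stops narrower (darker).
Net change so far: 2/3 stop brighter. Offset with the ISO: 100 → 80 → 64.

ISO 64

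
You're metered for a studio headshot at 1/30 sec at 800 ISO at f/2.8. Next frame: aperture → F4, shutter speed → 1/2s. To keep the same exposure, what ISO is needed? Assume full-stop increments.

ISO 100

Aperture: f/2.8 → f/4 — 1 stop stopped down (darker).
Shutter speed: 1/30 → 1/15 → 1/8 → 1/4 → 1/2 — 4 stops slower (brighter).
Net change so far: 3 stops brighter. Offset with the ISO: 800 → 400 → 200 → 100.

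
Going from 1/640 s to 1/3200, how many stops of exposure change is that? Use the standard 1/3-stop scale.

2 1/3 stops

1/640 → 1/800 → 1/1000 → 1/1250 → 1/1600 → 1/2000 → 1/2500 → 1/3200 — count the steps: 7 third-stops = 2 1/3 stops.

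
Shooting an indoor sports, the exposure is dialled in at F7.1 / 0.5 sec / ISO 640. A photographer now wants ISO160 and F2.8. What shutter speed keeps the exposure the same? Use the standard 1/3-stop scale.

ISO: 640 → 500 → 400 → 320 → 250 → 200 → 160 — 2 stops dropped (darker).
Aperture: f/7.1 → f/6.3 → f/5.6 → f/5 → f/4.5 → f/4 → f/3.5 → f/3.2 → f/2.8 — 2 2/3 stops opened up (brighter).
Net change so far: 2/3 stop brighter. Offset with the shutter speed: 0.5 → 0.4 → 0.3.

0.3 s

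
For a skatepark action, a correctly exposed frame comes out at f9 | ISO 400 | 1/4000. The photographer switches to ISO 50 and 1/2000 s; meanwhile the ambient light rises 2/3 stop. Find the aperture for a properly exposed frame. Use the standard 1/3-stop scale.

Scene light: 2/3 stop brighter.
ISO: 400 → 320 → 250 → 200 → 160 → 125 → 100 → 80 → 64 → 50 — 3 stops lower (darker).
Shutter speed: 1/4000 → 1/3200 → 1/2500 → 1/2000 — 1 stop longer (brighter).
Net so far: 1 1/3 stops darker. Aperture: f/9 → f/8 → f/7.1 → f/6.3 → f/5.6.

f/5.6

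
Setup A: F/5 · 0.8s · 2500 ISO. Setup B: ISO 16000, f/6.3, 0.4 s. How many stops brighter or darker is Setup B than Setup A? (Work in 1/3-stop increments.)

1 stop brighter

Aperture: f/5 → f/5.6 → f/6.3 — 2/3 stop smaller aperture (darker).
Shutter speed: 0.8 → 0.6 → 0.5 → 0.4 — 1 stop faster (darker).
ISO: 2500 → 3200 → 4000 → 5000 → 6400 → 8000 → 10000 → 12800 → 16000 — 2 2/3 stops raised (brighter).
Net: −2/3 −1 +2 2/3 = +1 stop.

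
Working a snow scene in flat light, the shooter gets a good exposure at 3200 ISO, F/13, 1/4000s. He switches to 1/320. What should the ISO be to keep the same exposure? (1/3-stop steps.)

ISO 250

Shutter speed: 1/4000 → 1/3200 → 1/2500 → 1/2000 → 1/1600 → 1/1250 → 1/1000 → 1/800 → 1/640 → 1/500 → 1/400 → 1/320 — 3 2/3 stops longer (brighter).
Need 3 2/3 stops darker from the ISO: 3200 → 2500 → 2000 → 1600 → 1250 → 1000 → 800 → 640 → 500 → 400 → 320 → 250.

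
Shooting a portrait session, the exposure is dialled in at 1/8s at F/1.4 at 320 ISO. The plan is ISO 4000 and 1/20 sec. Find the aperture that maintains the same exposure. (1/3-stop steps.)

f/3.2

ISO: 320 → 400 → 500 → 640 → 800 → 1000 → 1250 → 1600 → 2000 → 2500 → 3200 → 4000 — 3 2/3 stops higher (brighter).
Shutter speed: 1/8 → 1/10 → 1/13 → 1/15 → 1/20 — 1 1/3 stops faster (darker).
Net change so far: 2 1/3 stops brighter. Offset with the aperture: f/1.4 → f/1.6 → f/1.8 → f/2 → f/2.2 → f/2.5 → f/2.8 → f/3.2.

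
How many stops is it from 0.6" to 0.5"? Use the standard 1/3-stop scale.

0.6 → 0.5 — count the steps: 1 third-stops = 1/3 stop.

1/3 stop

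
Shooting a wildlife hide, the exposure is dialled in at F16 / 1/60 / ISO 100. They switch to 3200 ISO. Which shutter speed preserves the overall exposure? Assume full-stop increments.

ISO: 100 → 200 → 400 → 800 → 1600 → 3200 — 5 stops raised (brighter).
Need 5 stops darker from the shutter speed: 1/60 → 1/125 → 1/250 → 1/500 → 1/1000 → 1/2000.

1/2000s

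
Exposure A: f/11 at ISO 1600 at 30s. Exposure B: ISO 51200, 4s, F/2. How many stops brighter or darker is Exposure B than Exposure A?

7 stops brighter

Aperture: f/11 → f/8 → f/5.6 → f/4 → f/2.8 → f/2 — 5 stops wider (brighter).
Shutter speed: 30 → 15 → 8 → 4 — 3 stops faster (darker).
ISO: 1600 → 3200 → 6400 → 12800 → 25600 → 51200 — 5 stops higher (brighter).
Net: +5 −3 +5 = +7 stops.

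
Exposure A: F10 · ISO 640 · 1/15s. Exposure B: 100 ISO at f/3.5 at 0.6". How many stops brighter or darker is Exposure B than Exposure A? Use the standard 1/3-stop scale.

3 2/3 stops brighter

Aperture: f/10 → f/9 → f/8 → f/7.1 → f/6.3 → f/5.6 → f/5 → f/4.5 → f/4 → f/3.5 — 3 stops opened up (brighter).
Shutter speed: 1/15 → 1/13 → 1/10 → 1/8 → 1/6 → 1/5 → 1/4 → 0.3 → 0.4 → 0.5 → 0.6 — 3 1/3 stops longer (brighter).
ISO: 640 → 500 → 400 → 320 → 250 → 200 → 160 → 125 → 100 — 2 2/3 stops dropped (darker).
Net: +3 +3 1/3 −2 2/3 = +3 2/3 stops.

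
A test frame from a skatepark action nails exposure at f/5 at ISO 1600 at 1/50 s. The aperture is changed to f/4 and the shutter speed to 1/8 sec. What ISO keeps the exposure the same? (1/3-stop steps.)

ISO 160

Aperture: f/5 → f/4.5 → f/4 — 2/3 stop opened up (brighter).
Shutter speed: 1/50 → 1/40 → 1/30 → 1/25 → 1/20 → 1/15 → 1/13 → 1/10 → 1/8 — 2 2/3 stops longer (brighter).
Net change so far: 3 1/3 stops brighter. Offset with the ISO: 1600 → 1250 → 1000 → 800 → 640 → 500 → 400 → 320 → 250 → 200 → 160.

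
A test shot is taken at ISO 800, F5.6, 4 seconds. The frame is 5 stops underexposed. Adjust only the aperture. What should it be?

f/1.0

Underexposed by 5 stops → need 5 stops brighter.
Aperture: f/5.6 → f/4 → f/2.8 → f/2 → f/1.4 → f/1.0.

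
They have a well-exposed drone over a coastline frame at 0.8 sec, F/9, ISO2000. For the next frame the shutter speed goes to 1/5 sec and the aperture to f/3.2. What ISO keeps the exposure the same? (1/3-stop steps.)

ISO 1000

Shutter speed: 0.8 → 0.6 → 0.5 → 0.4 → 0.3 → 1/4 → 1/5 — 2 stops shorter (darker).
Aperture: f/9 → f/8 → f/7.1 → f/6.3 → f/5.6 → f/5 → f/4.5 → f/4 → f/3.5 → f/3.2 — 3 stops larger aperture (brighter).
Net change so far: 1 stop brighter. Offset with the ISO: 2000 → 1600 → 1250 → 1000.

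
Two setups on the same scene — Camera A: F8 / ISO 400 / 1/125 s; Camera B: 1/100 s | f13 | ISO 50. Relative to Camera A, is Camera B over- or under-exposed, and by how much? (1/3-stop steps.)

4 stops darker

Aperture: f/8 → f/9 → f/10 → f/11 → f/13 — 1 1/3 stops smaller aperture (darker).
Shutter speed: 1/125 → 1/100 — 1/3 stop longer (brighter).
ISO: 400 → 320 → 250 → 200 → 160 → 125 → 100 → 80 → 64 → 50 — 3 stops dropped (darker).
Net: −1 1/3 +1/3 −3 = −4 stops.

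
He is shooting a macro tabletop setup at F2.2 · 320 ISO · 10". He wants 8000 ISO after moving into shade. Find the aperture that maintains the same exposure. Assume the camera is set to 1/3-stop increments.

f/11

ISO: 320 → 400 → 500 → 640 → 800 → 1000 → 1250 → 1600 → 2000 → 2500 → 3200 → 4000 → 5000 → 6400 → 8000 — 4 2/3 stops raised (brighter).
Need 4 2/3 stops darker from the aperture: f/2.2 → f/2.5 → f/2.8 → f/3.2 → f/3.5 → f/4 → f/4.5 → f/5 → f/5.6 → f/6.3 → f/7.1 → f/8 → f/9 → f/10 → f/11.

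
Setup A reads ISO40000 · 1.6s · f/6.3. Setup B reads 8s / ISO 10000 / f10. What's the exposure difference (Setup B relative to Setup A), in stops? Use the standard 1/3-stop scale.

Aperture: f/6.3 → f/7.1 → f/8 → f/9 → f/10 — 1 1/3 stops smaller aperture (darker).
Shutter speed: 1.6 → 2 → 2.5 → 3.2 → 4 → 5 → 6 → 8 — 2 1/3 stops longer (brighter).
ISO: 40000 → 32000 → 25600 → 20000 → 16000 → 12800 → 10000 — 2 stops dropped (darker).
Net: −1 1/3 +2 1/3 −2 = −1 stop.

1 stop darker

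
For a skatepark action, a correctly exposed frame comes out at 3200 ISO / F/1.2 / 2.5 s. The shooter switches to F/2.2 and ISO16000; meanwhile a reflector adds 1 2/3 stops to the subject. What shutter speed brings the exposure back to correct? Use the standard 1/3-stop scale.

0.5 s

Scene light: 1 2/3 stops brighter.
Aperture: f/1.2 → f/1.4 → f/1.6 → f/1.8 → f/2 → f/2.2 — 1 2/3 stops narrower (darker).
ISO: 3200 → 4000 → 5000 → 6400 → 8000 → 10000 → 12800 → 16000 — 2 1/3 stops raised (brighter).
Net so far: 2 1/3 stops brighter. Shutter speed: 2.5 → 2 → 1.6 → 1.3 → 1 → 0.8 → 0.6 → 0.5.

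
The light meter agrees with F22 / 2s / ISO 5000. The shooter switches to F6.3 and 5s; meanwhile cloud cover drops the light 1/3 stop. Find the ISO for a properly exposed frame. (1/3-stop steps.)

Scene light: 1/3 stop darker.
Aperture: f/22 → f/20 → f/18 → f/16 → f/14 → f/13 → f/11 → f/10 → f/9 → f/8 → f/7.1 → f/6.3 — 3 2/3 stops larger aperture (brighter).
Shutter speed: 2 → 2.5 → 3.2 → 4 → 5 — 1 1/3 stops longer (brighter).
Net so far: 4 2/3 stops brighter. ISO: 5000 → 4000 → 3200 → 2500 → 2000 → 1600 → 1250 → 1000 → 800 → 640 → 500 → 400 → 320 → 250 → 200.

ISO 200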